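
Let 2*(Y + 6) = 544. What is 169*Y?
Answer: 44954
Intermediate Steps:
Y = 266 (Y = -6 + (½)*544 = -6 + 272 = 266)
169*Y = 169*266 = 44954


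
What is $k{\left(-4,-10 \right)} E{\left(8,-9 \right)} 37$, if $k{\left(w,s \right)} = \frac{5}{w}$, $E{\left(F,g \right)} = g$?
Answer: $\frac{1665}{4} \approx 416.25$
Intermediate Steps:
$k{\left(-4,-10 \right)} E{\left(8,-9 \right)} 37 = \frac{5}{-4} \left(-9\right) 37 = 5 \left(- \frac{1}{4}\right) \left(-9\right) 37 = \left(- \frac{5}{4}\right) \left(-9\right) 37 = \frac{45}{4} \cdot 37 = \frac{1665}{4}$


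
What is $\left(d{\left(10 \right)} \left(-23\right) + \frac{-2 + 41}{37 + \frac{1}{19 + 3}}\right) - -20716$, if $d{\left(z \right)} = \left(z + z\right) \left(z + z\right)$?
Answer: $\frac{9386398}{815} \approx 11517.0$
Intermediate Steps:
$d{\left(z \right)} = 4 z^{2}$ ($d{\left(z \right)} = 2 z 2 z = 4 z^{2}$)
$\left(d{\left(10 \right)} \left(-23\right) + \frac{-2 + 41}{37 + \frac{1}{19 + 3}}\right) - -20716 = \left(4 \cdot 10^{2} \left(-23\right) + \frac{-2 + 41}{37 + \frac{1}{19 + 3}}\right) - -20716 = \left(4 \cdot 100 \left(-23\right) + \frac{39}{37 + \frac{1}{22}}\right) + 20716 = \left(400 \left(-23\right) + \frac{39}{37 + \frac{1}{22}}\right) + 20716 = \left(-9200 + \frac{39}{\frac{815}{22}}\right) + 20716 = \left(-9200 + 39 \cdot \frac{22}{815}\right) + 20716 = \left(-9200 + \frac{858}{815}\right) + 20716 = - \frac{7497142}{815} + 20716 = \frac{9386398}{815}$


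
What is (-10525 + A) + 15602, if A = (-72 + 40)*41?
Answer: 3765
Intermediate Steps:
A = -1312 (A = -32*41 = -1312)
(-10525 + A) + 15602 = (-10525 - 1312) + 15602 = -11837 + 15602 = 3765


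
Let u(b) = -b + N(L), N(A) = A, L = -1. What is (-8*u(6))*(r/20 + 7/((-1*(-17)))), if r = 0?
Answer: 392/17 ≈ 23.059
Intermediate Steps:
u(b) = -1 - b (u(b) = -b - 1 = -1 - b)
(-8*u(6))*(r/20 + 7/((-1*(-17)))) = (-8*(-1 - 1*6))*(0/20 + 7/((-1*(-17)))) = (-8*(-1 - 6))*(0*(1/20) + 7/17) = (-8*(-7))*(0 + 7*(1/17)) = 56*(0 + 7/17) = 56*(7/17) = 392/17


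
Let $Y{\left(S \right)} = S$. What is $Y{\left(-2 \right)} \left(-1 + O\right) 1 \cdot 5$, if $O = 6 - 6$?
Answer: $10$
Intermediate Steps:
$O = 0$ ($O = 6 - 6 = 0$)
$Y{\left(-2 \right)} \left(-1 + O\right) 1 \cdot 5 = - 2 \left(-1 + 0\right) 1 \cdot 5 = \left(-2\right) \left(-1\right) 5 = 2 \cdot 5 = 10$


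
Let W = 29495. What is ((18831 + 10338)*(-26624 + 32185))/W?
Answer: 162208809/29495 ≈ 5499.5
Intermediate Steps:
((18831 + 10338)*(-26624 + 32185))/W = ((18831 + 10338)*(-26624 + 32185))/29495 = (29169*5561)*(1/29495) = 162208809*(1/29495) = 162208809/29495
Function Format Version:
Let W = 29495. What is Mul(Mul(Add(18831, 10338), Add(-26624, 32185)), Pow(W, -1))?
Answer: Rational(162208809, 29495) ≈ 5499.5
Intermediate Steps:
Mul(Mul(Add(18831, 10338), Add(-26624, 32185)), Pow(W, -1)) = Mul(Mul(Add(18831, 10338), Add(-26624, 32185)), Pow(29495, -1)) = Mul(Mul(29169, 5561), Rational(1, 29495)) = Mul(162208809, Rational(1, 29495)) = Rational(162208809, 29495)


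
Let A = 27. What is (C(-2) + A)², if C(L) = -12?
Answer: 225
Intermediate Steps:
(C(-2) + A)² = (-12 + 27)² = 15² = 225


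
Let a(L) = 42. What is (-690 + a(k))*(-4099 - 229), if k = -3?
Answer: 2804544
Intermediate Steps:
(-690 + a(k))*(-4099 - 229) = (-690 + 42)*(-4099 - 229) = -648*(-4328) = 2804544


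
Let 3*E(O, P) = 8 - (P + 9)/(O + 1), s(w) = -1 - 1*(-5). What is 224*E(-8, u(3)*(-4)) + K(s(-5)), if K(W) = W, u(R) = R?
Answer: 1708/3 ≈ 569.33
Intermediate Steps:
s(w) = 4 (s(w) = -1 + 5 = 4)
E(O, P) = 8/3 - (9 + P)/(3*(1 + O)) (E(O, P) = (8 - (P + 9)/(O + 1))/3 = (8 - (9 + P)/(1 + O))/3 = 8/3 - (9 + P)/(3*(1 + O)))
224*E(-8, u(3)*(-4)) + K(s(-5)) = 224*((-1 - 3*(-4) + 8*(-8))/(3*(1 - 8))) + 4 = 224*((1/3)*(-1 - 1*(-12) - 64)/(-7)) + 4 = 224*((1/3)*(-1/7)*(-1 + 12 - 64)) + 4 = 224*((1/3)*(-1/7)*(-53)) + 4 = 224*(53/21) + 4 = 1696/3 + 4 = 1708/3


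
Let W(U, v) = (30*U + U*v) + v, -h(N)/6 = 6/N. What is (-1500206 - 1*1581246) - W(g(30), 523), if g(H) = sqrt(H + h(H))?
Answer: -3081975 - 6636*sqrt(5)/5 ≈ -3.0849e+6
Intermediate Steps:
h(N) = -36/N
g(H) = sqrt(H - 36/H)
W(U, v) = v + 30*U + U*v
(-1500206 - 1*1581246) - W(g(30), 523) = (-1500206 - 1*1581246) - (523 + 30*sqrt(30 - 36/30) + sqrt(30 - 36/30)*523) = (-1500206 - 1581246) - (523 + 30*sqrt(30 - 36*1/30) + sqrt(30 - 36*1/30)*523) = -3081452 - (523 + 30*sqrt(30 - 6/5) + sqrt(30 - 6/5)*523) = -3081452 - (523 + 30*sqrt(144/5) + sqrt(144/5)*523) = -3081452 - (523 + 30*(12*sqrt(5)/5) + (12*sqrt(5)/5)*523) = -3081452 - (523 + 72*sqrt(5) + 6276*sqrt(5)/5) = -3081452 - (523 + 6636*sqrt(5)/5) = -3081452 + (-523 - 6636*sqrt(5)/5) = -3081975 - 6636*sqrt(5)/5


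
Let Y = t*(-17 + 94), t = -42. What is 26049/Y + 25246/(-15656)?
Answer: -40789059/4219292 ≈ -9.6673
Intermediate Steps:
Y = -3234 (Y = -42*(-17 + 94) = -42*77 = -3234)
26049/Y + 25246/(-15656) = 26049/(-3234) + 25246/(-15656) = 26049*(-1/3234) + 25246*(-1/15656) = -8683/1078 - 12623/7828 = -40789059/4219292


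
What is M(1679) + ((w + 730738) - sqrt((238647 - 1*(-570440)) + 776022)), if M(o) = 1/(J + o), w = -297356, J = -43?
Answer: 709012953/1636 - sqrt(1585109) ≈ 4.3212e+5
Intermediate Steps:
M(o) = 1/(-43 + o)
M(1679) + ((w + 730738) - sqrt((238647 - 1*(-570440)) + 776022)) = 1/(-43 + 1679) + ((-297356 + 730738) - sqrt((238647 - 1*(-570440)) + 776022)) = 1/1636 + (433382 - sqrt((238647 + 570440) + 776022)) = 1/1636 + (433382 - sqrt(809087 + 776022)) = 1/1636 + (433382 - sqrt(1585109)) = 709012953/1636 - sqrt(1585109)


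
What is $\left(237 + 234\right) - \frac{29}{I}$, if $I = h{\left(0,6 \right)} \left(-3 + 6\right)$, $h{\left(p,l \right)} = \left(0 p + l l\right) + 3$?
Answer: $\frac{55078}{117} \approx 470.75$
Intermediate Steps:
$h{\left(p,l \right)} = 3 + l^{2}$ ($h{\left(p,l \right)} = \left(0 + l^{2}\right) + 3 = l^{2} + 3 = 3 + l^{2}$)
$I = 117$ ($I = \left(3 + 6^{2}\right) \left(-3 + 6\right) = \left(3 + 36\right) 3 = 39 \cdot 3 = 117$)
$\left(237 + 234\right) - \frac{29}{I} = \left(237 + 234\right) - \frac{29}{117} = 471 - \frac{29}{117} = \frac{55078}{117}$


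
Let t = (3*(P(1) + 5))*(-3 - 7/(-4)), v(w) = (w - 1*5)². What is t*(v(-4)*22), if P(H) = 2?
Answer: -93555/2 ≈ -46778.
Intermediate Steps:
v(w) = (-5 + w)² (v(w) = (w - 5)² = (-5 + w)²)
t = -105/4 (t = (3*(2 + 5))*(-3 - 7/(-4)) = (3*7)*(-3 - 7*(-¼)) = 21*(-3 + 7/4) = 21*(-5/4) = -105/4 ≈ -26.250)
t*(v(-4)*22) = -105*(-5 - 4)²*22/4 = -105*(-9)²*22/4 = -8505*22/4 = -105/4*1782 = -93555/2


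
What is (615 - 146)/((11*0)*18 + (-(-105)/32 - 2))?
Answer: 15008/41 ≈ 366.05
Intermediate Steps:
(615 - 146)/((11*0)*18 + (-(-105)/32 - 2)) = 469/(0*18 + (-(-105)/32 - 2)) = 469/(0 + (-35*(-3/32) - 2)) = 469/(0 + (105/32 - 2)) = 469/(0 + 41/32) = 469/(41/32) = 469*(32/41) = 15008/41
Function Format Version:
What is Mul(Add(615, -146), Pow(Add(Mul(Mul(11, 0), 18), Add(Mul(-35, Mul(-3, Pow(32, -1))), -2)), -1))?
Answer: Rational(15008, 41) ≈ 366.05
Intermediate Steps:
Mul(Add(615, -146), Pow(Add(Mul(Mul(11, 0), 18), Add(Mul(-35, Mul(-3, Pow(32, -1))), -2)), -1)) = Mul(469, Pow(Add(Mul(0, 18), Add(Mul(-35, Mul(-3, Rational(1, 32))), -2)), -1)) = Mul(469, Pow(Add(0, Add(Mul(-35, Rational(-3, 32)), -2)), -1)) = Mul(469, Pow(Add(0, Add(Rational(105, 32), -2)), -1)) = Mul(469, Pow(Add(0, Rational(41, 32)), -1)) = Mul(469, Pow(Rational(41, 32), -1)) = Mul(469, Rational(32, 41)) = Rational(15008, 41)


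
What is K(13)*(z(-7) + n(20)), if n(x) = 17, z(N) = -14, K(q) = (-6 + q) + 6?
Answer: 39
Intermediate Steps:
K(q) = q
K(13)*(z(-7) + n(20)) = 13*(-14 + 17) = 13*3 = 39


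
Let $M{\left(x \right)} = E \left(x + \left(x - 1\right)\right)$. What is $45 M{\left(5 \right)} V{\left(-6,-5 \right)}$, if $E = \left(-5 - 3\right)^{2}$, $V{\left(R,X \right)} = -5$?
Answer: $-129600$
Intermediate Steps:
$E = 64$ ($E = \left(-8\right)^{2} = 64$)
$M{\left(x \right)} = -64 + 128 x$ ($M{\left(x \right)} = 64 \left(x + \left(x - 1\right)\right) = 64 \left(x + \left(-1 + x\right)\right) = 64 \left(-1 + 2 x\right) = -64 + 128 x$)
$45 M{\left(5 \right)} V{\left(-6,-5 \right)} = 45 \left(-64 + 128 \cdot 5\right) \left(-5\right) = 45 \left(-64 + 640\right) \left(-5\right) = 45 \cdot 576 \left(-5\right) = 25920 \left(-5\right) = -129600$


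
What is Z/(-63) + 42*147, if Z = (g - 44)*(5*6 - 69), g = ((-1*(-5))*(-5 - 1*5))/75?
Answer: 387220/63 ≈ 6146.4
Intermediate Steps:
g = -2/3 (g = (5*(-5 - 5))*(1/75) = (5*(-10))*(1/75) = -50*1/75 = -2/3 ≈ -0.66667)
Z = 1742 (Z = (-2/3 - 44)*(5*6 - 69) = -134*(30 - 69)/3 = -134/3*(-39) = 1742)
Z/(-63) + 42*147 = 1742/(-63) + 42*147 = 1742*(-1/63) + 6174 = -1742/63 + 6174 = 387220/63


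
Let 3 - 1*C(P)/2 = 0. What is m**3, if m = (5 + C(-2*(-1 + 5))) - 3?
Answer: 512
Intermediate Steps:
C(P) = 6 (C(P) = 6 - 2*0 = 6 + 0 = 6)
m = 8 (m = (5 + 6) - 3 = 11 - 3 = 8)
m**3 = 8**3 = 512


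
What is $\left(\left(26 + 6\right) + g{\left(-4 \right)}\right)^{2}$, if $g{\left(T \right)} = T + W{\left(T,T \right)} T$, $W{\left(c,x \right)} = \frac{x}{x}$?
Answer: $576$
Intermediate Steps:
$W{\left(c,x \right)} = 1$
$g{\left(T \right)} = 2 T$ ($g{\left(T \right)} = T + 1 T = T + T = 2 T$)
$\left(\left(26 + 6\right) + g{\left(-4 \right)}\right)^{2} = \left(\left(26 + 6\right) + 2 \left(-4\right)\right)^{2} = \left(32 - 8\right)^{2} = 24^{2} = 576$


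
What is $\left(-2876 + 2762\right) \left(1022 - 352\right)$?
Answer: $-76380$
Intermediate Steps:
$\left(-2876 + 2762\right) \left(1022 - 352\right) = \left(-114\right) 670 = -76380$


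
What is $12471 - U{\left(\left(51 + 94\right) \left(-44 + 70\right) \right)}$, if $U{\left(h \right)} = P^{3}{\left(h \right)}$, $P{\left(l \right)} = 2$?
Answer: $12463$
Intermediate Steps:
$U{\left(h \right)} = 8$ ($U{\left(h \right)} = 2^{3} = 8$)
$12471 - U{\left(\left(51 + 94\right) \left(-44 + 70\right) \right)} = 12471 - 8 = 12463$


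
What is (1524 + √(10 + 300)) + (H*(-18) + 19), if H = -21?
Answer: 1921 + √310 ≈ 1938.6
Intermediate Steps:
(1524 + √(10 + 300)) + (H*(-18) + 19) = (1524 + √(10 + 300)) + (-21*(-18) + 19) = (1524 + √310) + (378 + 19) = (1524 + √310) + 397 = 1921 + √310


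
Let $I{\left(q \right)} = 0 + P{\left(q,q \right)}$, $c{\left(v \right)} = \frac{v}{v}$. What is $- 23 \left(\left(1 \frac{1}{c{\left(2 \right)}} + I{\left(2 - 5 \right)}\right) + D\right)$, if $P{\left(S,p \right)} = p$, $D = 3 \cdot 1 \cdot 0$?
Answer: $46$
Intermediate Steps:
$D = 0$ ($D = 3 \cdot 0 = 0$)
$c{\left(v \right)} = 1$
$I{\left(q \right)} = q$ ($I{\left(q \right)} = 0 + q = q$)
$- 23 \left(\left(1 \frac{1}{c{\left(2 \right)}} + I{\left(2 - 5 \right)}\right) + D\right) = - 23 \left(\left(1 \cdot 1^{-1} + \left(2 - 5\right)\right) + 0\right) = - 23 \left(\left(1 \cdot 1 + \left(2 - 5\right)\right) + 0\right) = - 23 \left(\left(1 - 3\right) + 0\right) = - 23 \left(-2 + 0\right) = \left(-23\right) \left(-2\right) = 46$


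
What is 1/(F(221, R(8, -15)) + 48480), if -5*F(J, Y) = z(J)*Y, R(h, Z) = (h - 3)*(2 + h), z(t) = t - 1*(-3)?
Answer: 1/46240 ≈ 2.1626e-5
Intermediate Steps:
z(t) = 3 + t (z(t) = t + 3 = 3 + t)
R(h, Z) = (-3 + h)*(2 + h)
F(J, Y) = -Y*(3 + J)/5 (F(J, Y) = -(3 + J)*Y/5 = -Y*(3 + J)/5)
1/(F(221, R(8, -15)) + 48480) = 1/(-(-6 + 8**2 - 1*8)*(3 + 221)/5 + 48480) = 1/(-1/5*(-6 + 64 - 8)*224 + 48480) = 1/(-1/5*50*224 + 48480) = 1/(-2240 + 48480) = 1/46240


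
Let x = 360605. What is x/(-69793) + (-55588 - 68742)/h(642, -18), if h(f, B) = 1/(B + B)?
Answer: 312384732235/69793 ≈ 4.4759e+6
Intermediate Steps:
h(f, B) = 1/(2*B)
x/(-69793) + (-55588 - 68742)/h(642, -18) = 360605/(-69793) + (-55588 - 68742)/(((1/2)/(-18))) = 360605*(-1/69793) - 124330/((1/2)*(-1/18)) = -360605/69793 - 124330/(-1/36) = -360605/69793 - 124330*(-36) = -360605/69793 + 4475880 = 312384732235/69793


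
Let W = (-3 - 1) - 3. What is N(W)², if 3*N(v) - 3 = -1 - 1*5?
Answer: 1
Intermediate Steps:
W = -7 (W = -4 - 3 = -7)
N(v) = -1 (N(v) = 1 + (-1 - 1*5)/3 = 1 + (-1 - 5)/3 = 1 + (⅓)*(-6) = 1 - 2 = -1)
N(W)² = (-1)² = 1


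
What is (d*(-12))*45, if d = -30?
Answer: 16200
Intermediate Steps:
(d*(-12))*45 = -30*(-12)*45 = 360*45 = 16200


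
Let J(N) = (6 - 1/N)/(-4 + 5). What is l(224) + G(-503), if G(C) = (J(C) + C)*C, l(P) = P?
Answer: 250214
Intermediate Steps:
J(N) = 6 - 1/N (J(N) = (6 - 1/N)/1 = (6 - 1/N)*1 = 6 - 1/N)
G(C) = C*(6 + C - 1/C) (G(C) = ((6 - 1/C) + C)*C = (6 + C - 1/C)*C = C*(6 + C - 1/C))
l(224) + G(-503) = 224 + (-1 + (-503)² + 6*(-503)) = 224 + (-1 + 253009 - 3018) = 224 + 249990 = 250214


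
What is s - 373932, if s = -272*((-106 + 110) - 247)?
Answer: -307836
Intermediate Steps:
s = 66096 (s = -272*(4 - 247) = -272*(-243) = 66096)
s - 373932 = 66096 - 373932 = -307836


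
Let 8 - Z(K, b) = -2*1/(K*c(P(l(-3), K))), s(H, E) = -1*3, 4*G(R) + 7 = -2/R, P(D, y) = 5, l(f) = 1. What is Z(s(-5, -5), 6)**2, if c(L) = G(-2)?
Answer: 5776/81 ≈ 71.309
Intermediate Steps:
G(R) = -7/4 - 1/(2*R) (G(R) = -7/4 + (-2/R)/4 = -7/4 - 1/(2*R))
c(L) = -3/2 (c(L) = (1/4)*(-2 - 7*(-2))/(-2) = (1/4)*(-1/2)*(-2 + 14) = (1/4)*(-1/2)*12 = -3/2)
s(H, E) = -3
Z(K, b) = 8 - 4/(3*K) (Z(K, b) = 8 - (-2)/((-3*K/2)) = 8 - (-2)*(-2/(3*K)) = 8 - 4/(3*K))
Z(s(-5, -5), 6)**2 = (8 - 4/3/(-3))**2 = (8 - 4/3*(-1/3))**2 = (8 + 4/9)**2 = (76/9)**2 = 5776/81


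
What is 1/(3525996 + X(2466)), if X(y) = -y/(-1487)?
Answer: 1487/5243158518 ≈ 2.8361e-7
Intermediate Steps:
X(y) = y/1487 (X(y) = -y*(-1)/1487 = -(-1)*y/1487 = y/1487)
1/(3525996 + X(2466)) = 1/(3525996 + (1/1487)*2466) = 1/(3525996 + 2466/1487) = 1/(5243158518/1487) = 1487/5243158518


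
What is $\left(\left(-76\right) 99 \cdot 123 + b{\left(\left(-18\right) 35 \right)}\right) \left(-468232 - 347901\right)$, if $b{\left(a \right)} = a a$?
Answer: $431368729416$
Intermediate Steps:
$b{\left(a \right)} = a^{2}$
$\left(\left(-76\right) 99 \cdot 123 + b{\left(\left(-18\right) 35 \right)}\right) \left(-468232 - 347901\right) = \left(\left(-76\right) 99 \cdot 123 + \left(\left(-18\right) 35\right)^{2}\right) \left(-468232 - 347901\right) = \left(\left(-7524\right) 123 + \left(-630\right)^{2}\right) \left(-816133\right) = \left(-925452 + 396900\right) \left(-816133\right) = \left(-528552\right) \left(-816133\right) = 431368729416$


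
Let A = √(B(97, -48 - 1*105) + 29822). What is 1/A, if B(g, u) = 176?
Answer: √29998/29998 ≈ 0.0057737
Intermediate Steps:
A = √29998 (A = √(176 + 29822) = √29998 ≈ 173.20)
1/A = 1/(√29998) = √29998/29998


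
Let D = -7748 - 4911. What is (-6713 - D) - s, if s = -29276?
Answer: 35222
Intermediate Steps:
D = -12659
(-6713 - D) - s = (-6713 - 1*(-12659)) - 1*(-29276) = (-6713 + 12659) + 29276 = 5946 + 29276 = 35222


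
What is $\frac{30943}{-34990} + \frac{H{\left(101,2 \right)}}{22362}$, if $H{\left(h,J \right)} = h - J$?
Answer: $- \frac{57373613}{65203865} \approx -0.87991$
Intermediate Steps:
$\frac{30943}{-34990} + \frac{H{\left(101,2 \right)}}{22362} = \frac{30943}{-34990} + \frac{101 - 2}{22362} = 30943 \left(- \frac{1}{34990}\right) + \left(101 - 2\right) \frac{1}{22362} = - \frac{30943}{34990} + 99 \cdot \frac{1}{22362} = - \frac{30943}{34990} + \frac{33}{7454} = - \frac{57373613}{65203865}$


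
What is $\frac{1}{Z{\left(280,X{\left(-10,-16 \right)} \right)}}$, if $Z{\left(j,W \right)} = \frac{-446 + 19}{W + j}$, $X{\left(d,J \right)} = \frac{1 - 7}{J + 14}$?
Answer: $- \frac{283}{427} \approx -0.66276$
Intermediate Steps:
$X{\left(d,J \right)} = - \frac{6}{14 + J}$
$Z{\left(j,W \right)} = - \frac{427}{W + j}$
$\frac{1}{Z{\left(280,X{\left(-10,-16 \right)} \right)}} = \frac{1}{\left(-427\right) \frac{1}{- \frac{6}{14 - 16} + 280}} = \frac{1}{\left(-427\right) \frac{1}{- \frac{6}{-2} + 280}} = \frac{1}{\left(-427\right) \frac{1}{\left(-6\right) \left(- \frac{1}{2}\right) + 280}} = \frac{1}{\left(-427\right) \frac{1}{3 + 280}} = \frac{1}{\left(-427\right) \frac{1}{283}} = \frac{1}{- \frac{427}{283}} = - \frac{283}{427}$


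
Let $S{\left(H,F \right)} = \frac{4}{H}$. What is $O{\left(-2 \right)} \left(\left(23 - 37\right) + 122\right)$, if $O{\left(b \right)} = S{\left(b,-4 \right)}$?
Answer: $-216$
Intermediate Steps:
$O{\left(b \right)} = \frac{4}{b}$
$O{\left(-2 \right)} \left(\left(23 - 37\right) + 122\right) = \frac{4}{-2} \left(\left(23 - 37\right) + 122\right) = 4 \left(- \frac{1}{2}\right) \left(-14 + 122\right) = \left(-2\right) 108 = -216$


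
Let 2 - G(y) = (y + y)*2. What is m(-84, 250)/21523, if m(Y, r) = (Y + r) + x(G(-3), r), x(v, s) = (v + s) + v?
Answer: 444/21523 ≈ 0.020629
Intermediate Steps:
G(y) = 2 - 4*y (G(y) = 2 - (y + y)*2 = 2 - 2*y*2 = 2 - 4*y)
x(v, s) = s + 2*v (x(v, s) = (s + v) + v = s + 2*v)
m(Y, r) = 28 + Y + 2*r (m(Y, r) = (Y + r) + (r + 2*(2 - 4*(-3))) = (Y + r) + (r + 2*(2 + 12)) = (Y + r) + (r + 2*14) = (Y + r) + (r + 28) = (Y + r) + (28 + r) = 28 + Y + 2*r)
m(-84, 250)/21523 = (28 - 84 + 2*250)/21523 = (28 - 84 + 500)*(1/21523) = 444*(1/21523) = 444/21523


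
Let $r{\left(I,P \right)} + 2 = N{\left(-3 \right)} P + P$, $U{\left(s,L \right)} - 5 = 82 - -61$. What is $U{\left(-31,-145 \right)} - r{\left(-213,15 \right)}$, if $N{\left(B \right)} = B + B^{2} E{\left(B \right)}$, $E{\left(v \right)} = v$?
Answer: $585$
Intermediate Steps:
$N{\left(B \right)} = B + B^{3}$ ($N{\left(B \right)} = B + B^{2} B = B + B^{3}$)
$U{\left(s,L \right)} = 148$ ($U{\left(s,L \right)} = 5 + \left(82 - -61\right) = 5 + \left(82 + 61\right) = 5 + 143 = 148$)
$r{\left(I,P \right)} = -2 - 29 P$ ($r{\left(I,P \right)} = -2 + \left(\left(-3 + \left(-3\right)^{3}\right) P + P\right) = -2 + \left(\left(-3 - 27\right) P + P\right) = -2 + \left(- 30 P + P\right) = -2 - 29 P$)
$U{\left(-31,-145 \right)} - r{\left(-213,15 \right)} = 148 - \left(-2 - 435\right) = 148 - -437 = 148 + 437 = 585$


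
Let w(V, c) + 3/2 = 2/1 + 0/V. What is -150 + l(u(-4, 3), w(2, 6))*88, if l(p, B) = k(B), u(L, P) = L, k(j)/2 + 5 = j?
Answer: -942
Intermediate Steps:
k(j) = -10 + 2*j
w(V, c) = 1/2 (w(V, c) = -3/2 + (2/1 + 0/V) = -3/2 + (2*1 + 0) = -3/2 + (2 + 0) = -3/2 + 2 = 1/2)
l(p, B) = -10 + 2*B
-150 + l(u(-4, 3), w(2, 6))*88 = -150 + (-10 + 2*(1/2))*88 = -150 + (-10 + 1)*88 = -150 - 9*88 = -150 - 792 = -942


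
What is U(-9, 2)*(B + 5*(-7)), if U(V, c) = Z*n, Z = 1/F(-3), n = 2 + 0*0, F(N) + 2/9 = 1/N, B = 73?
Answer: -684/5 ≈ -136.80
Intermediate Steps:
F(N) = -2/9 + 1/N
n = 2 (n = 2 + 0 = 2)
Z = -9/5 (Z = 1/(-2/9 + 1/(-3)) = 1/(-2/9 - 1/3) = 1/(-5/9) = -9/5 ≈ -1.8000)
U(V, c) = -18/5 (U(V, c) = -9/5*2 = -18/5)
U(-9, 2)*(B + 5*(-7)) = -18*(73 + 5*(-7))/5 = -18*(73 - 35)/5 = -18/5*38 = -684/5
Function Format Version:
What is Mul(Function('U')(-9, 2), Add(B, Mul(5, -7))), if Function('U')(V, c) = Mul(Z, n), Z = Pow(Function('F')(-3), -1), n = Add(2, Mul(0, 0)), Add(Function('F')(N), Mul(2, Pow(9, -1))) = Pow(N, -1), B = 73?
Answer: Rational(-684, 5) ≈ -136.80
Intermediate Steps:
Function('F')(N) = Add(Rational(-2, 9), Pow(N, -1))
n = 2 (n = Add(2, 0) = 2)
Z = Rational(-9, 5) (Z = Pow(Add(Rational(-2, 9), Pow(-3, -1)), -1) = Pow(Add(Rational(-2, 9), Rational(-1, 3)), -1) = Pow(Rational(-5, 9), -1) = Rational(-9, 5) ≈ -1.8000)
Function('U')(V, c) = Rational(-18, 5) (Function('U')(V, c) = Mul(Rational(-9, 5), 2) = Rational(-18, 5))
Mul(Function('U')(-9, 2), Add(B, Mul(5, -7))) = Mul(Rational(-18, 5), Add(73, Mul(5, -7))) = Mul(Rational(-18, 5), Add(73, -35)) = Mul(Rational(-18, 5), 38) = Rational(-684, 5)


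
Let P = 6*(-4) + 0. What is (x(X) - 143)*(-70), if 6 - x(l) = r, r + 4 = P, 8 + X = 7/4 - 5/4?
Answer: 7630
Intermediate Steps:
X = -15/2 (X = -8 + (7/4 - 5/4) = -8 + ½ = -15/2 ≈ -7.5000)
P = -24 (P = -24 + 0 = -24)
r = -28 (r = -4 - 24 = -28)
x(l) = 34 (x(l) = 6 - 1*(-28) = 6 + 28 = 34)
(x(X) - 143)*(-70) = (34 - 143)*(-70) = -109*(-70) = 7630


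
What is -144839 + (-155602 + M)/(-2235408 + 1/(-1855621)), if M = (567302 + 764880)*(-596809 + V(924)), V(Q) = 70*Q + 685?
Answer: 712940772209473019/4148070028369 ≈ 1.7187e+5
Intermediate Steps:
V(Q) = 685 + 70*Q
M = -707980130808 (M = (567302 + 764880)*(-596809 + (685 + 70*924)) = 1332182*(-596809 + (685 + 64680)) = 1332182*(-596809 + 65365) = 1332182*(-531444) = -707980130808)
-144839 + (-155602 + M)/(-2235408 + 1/(-1855621)) = -144839 + (-155602 - 707980130808)/(-2235408 + 1/(-1855621)) = -144839 - 707980286410/(-2235408 - 1/1855621) = -144839 - 707980286410/(-4148070028369/1855621) = -144839 - 707980286410*(-1855621/4148070028369) = -144839 + 1313743087048410610/4148070028369 = 712940772209473019/4148070028369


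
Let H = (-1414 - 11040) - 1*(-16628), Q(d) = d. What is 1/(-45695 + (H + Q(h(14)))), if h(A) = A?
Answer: -1/41507 ≈ -2.4092e-5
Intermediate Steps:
H = 4174 (H = -12454 + 16628 = 4174)
1/(-45695 + (H + Q(h(14)))) = 1/(-45695 + (4174 + 14)) = 1/(-45695 + 4188) = 1/(-41507) = -1/41507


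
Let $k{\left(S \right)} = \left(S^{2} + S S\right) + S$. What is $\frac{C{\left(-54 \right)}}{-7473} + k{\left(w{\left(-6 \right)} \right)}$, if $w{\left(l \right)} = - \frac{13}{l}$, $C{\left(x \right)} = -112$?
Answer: $\frac{259400}{22419} \approx 11.571$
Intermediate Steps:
$k{\left(S \right)} = S + 2 S^{2}$ ($k{\left(S \right)} = \left(S^{2} + S^{2}\right) + S = 2 S^{2} + S = S + 2 S^{2}$)
$\frac{C{\left(-54 \right)}}{-7473} + k{\left(w{\left(-6 \right)} \right)} = - \frac{112}{-7473} + - \frac{13}{-6} \left(1 + 2 \left(- \frac{13}{-6}\right)\right) = \left(-112\right) \left(- \frac{1}{7473}\right) + \left(-13\right) \left(- \frac{1}{6}\right) \left(1 + 2 \left(\left(-13\right) \left(- \frac{1}{6}\right)\right)\right) = \frac{112}{7473} + \frac{13 \left(1 + 2 \cdot \frac{13}{6}\right)}{6} = \frac{112}{7473} + \frac{13 \left(1 + \frac{13}{3}\right)}{6} = \frac{112}{7473} + \frac{13}{6} \cdot \frac{16}{3} = \frac{112}{7473} + \frac{104}{9} = \frac{259400}{22419}$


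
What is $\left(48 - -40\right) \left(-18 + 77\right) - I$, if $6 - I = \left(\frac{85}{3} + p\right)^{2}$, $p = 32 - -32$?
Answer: $\frac{123403}{9} \approx 13711.0$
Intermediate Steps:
$p = 64$ ($p = 32 + 32 = 64$)
$I = - \frac{76675}{9}$ ($I = 6 - \left(\frac{85}{3} + 64\right)^{2} = 6 - \left(\frac{277}{3}\right)^{2} = 6 - \frac{76729}{9} = - \frac{76675}{9} \approx -8519.4$)
$\left(48 - -40\right) \left(-18 + 77\right) - I = \left(48 - -40\right) \left(-18 + 77\right) - - \frac{76675}{9} = \left(48 + 40\right) 59 + \frac{76675}{9} = 88 \cdot 59 + \frac{76675}{9} = 5192 + \frac{76675}{9} = \frac{123403}{9}$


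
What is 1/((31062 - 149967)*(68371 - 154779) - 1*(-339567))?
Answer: 1/10274682807 ≈ 9.7327e-11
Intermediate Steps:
1/((31062 - 149967)*(68371 - 154779) - 1*(-339567)) = 1/(-118905*(-86408) + 339567) = 1/(10274343240 + 339567) = 1/10274682807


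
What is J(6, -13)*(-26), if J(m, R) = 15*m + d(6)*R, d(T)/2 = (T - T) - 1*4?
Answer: -5044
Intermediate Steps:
d(T) = -8 (d(T) = 2*((T - T) - 1*4) = 2*(0 - 4) = 2*(-4) = -8)
J(m, R) = -8*R + 15*m (J(m, R) = 15*m - 8*R = -8*R + 15*m)
J(6, -13)*(-26) = (-8*(-13) + 15*6)*(-26) = (104 + 90)*(-26) = 194*(-26) = -5044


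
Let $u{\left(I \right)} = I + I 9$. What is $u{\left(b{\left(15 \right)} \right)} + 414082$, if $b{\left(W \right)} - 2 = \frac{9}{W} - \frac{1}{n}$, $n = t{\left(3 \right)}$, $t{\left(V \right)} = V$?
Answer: $\frac{1242314}{3} \approx 4.141 \cdot 10^{5}$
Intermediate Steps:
$n = 3$
$b{\left(W \right)} = \frac{5}{3} + \frac{9}{W}$ ($b{\left(W \right)} = 2 + \left(\frac{9}{W} - \frac{1}{3}\right) = 2 - \left(\frac{1}{3} - \frac{9}{W}\right) = \frac{5}{3} + \frac{9}{W}$)
$u{\left(I \right)} = 10 I$ ($u{\left(I \right)} = I + 9 I = 10 I$)
$u{\left(b{\left(15 \right)} \right)} + 414082 = 10 \left(\frac{5}{3} + \frac{9}{15}\right) + 414082 = 10 \left(\frac{5}{3} + 9 \cdot \frac{1}{15}\right) + 414082 = 10 \left(\frac{5}{3} + \frac{3}{5}\right) + 414082 = 10 \cdot \frac{34}{15} + 414082 = \frac{68}{3} + 414082 = \frac{1242314}{3}$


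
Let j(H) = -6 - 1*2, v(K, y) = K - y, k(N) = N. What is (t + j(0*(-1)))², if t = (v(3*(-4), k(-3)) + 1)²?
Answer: 3136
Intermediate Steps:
j(H) = -8 (j(H) = -6 - 2 = -8)
t = 64 (t = ((3*(-4) - 1*(-3)) + 1)² = ((-12 + 3) + 1)² = (-9 + 1)² = (-8)² = 64)
(t + j(0*(-1)))² = (64 - 8)² = 56² = 3136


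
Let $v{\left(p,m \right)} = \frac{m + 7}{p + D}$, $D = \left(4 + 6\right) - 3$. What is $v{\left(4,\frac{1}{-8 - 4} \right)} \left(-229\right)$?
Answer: $- \frac{19007}{132} \approx -143.99$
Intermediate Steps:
$D = 7$ ($D = 10 - 3 = 7$)
$v{\left(p,m \right)} = \frac{7 + m}{7 + p}$ ($v{\left(p,m \right)} = \frac{m + 7}{p + 7} = \frac{7 + m}{7 + p}$)
$v{\left(4,\frac{1}{-8 - 4} \right)} \left(-229\right) = \frac{7 + \frac{1}{-8 - 4}}{7 + 4} \left(-229\right) = \frac{7 + \frac{1}{-12}}{11} \left(-229\right) = \frac{7 - \frac{1}{12}}{11} \left(-229\right) = \frac{1}{11} \cdot \frac{83}{12} \left(-229\right) = \frac{83}{132} \left(-229\right) = - \frac{19007}{132}$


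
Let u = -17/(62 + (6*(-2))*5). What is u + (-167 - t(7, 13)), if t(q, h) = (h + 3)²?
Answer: -863/2 ≈ -431.50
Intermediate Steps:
t(q, h) = (3 + h)²
u = -17/2 (u = -17/(62 - 12*5) = -17/(62 - 60) = -17/2 ≈ -8.5000)
u + (-167 - t(7, 13)) = -17/2 + (-167 - (3 + 13)²) = -17/2 + (-167 - 1*16²) = -17/2 + (-167 - 1*256) = -17/2 + (-167 - 256) = -17/2 - 423 = -863/2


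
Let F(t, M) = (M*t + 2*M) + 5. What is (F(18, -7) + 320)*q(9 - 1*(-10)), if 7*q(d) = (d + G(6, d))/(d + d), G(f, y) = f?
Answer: 4625/266 ≈ 17.387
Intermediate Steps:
F(t, M) = 5 + 2*M + M*t (F(t, M) = (2*M + M*t) + 5 = 5 + 2*M + M*t)
q(d) = (6 + d)/(14*d) (q(d) = ((d + 6)/(d + d))/7 = ((6 + d)/((2*d)))/7 = ((6 + d)*(1/(2*d)))/7 = ((6 + d)/(2*d))/7 = (6 + d)/(14*d))
(F(18, -7) + 320)*q(9 - 1*(-10)) = ((5 + 2*(-7) - 7*18) + 320)*((6 + (9 - 1*(-10)))/(14*(9 - 1*(-10)))) = ((5 - 14 - 126) + 320)*((6 + (9 + 10))/(14*(9 + 10))) = (-135 + 320)*((1/14)*(6 + 19)/19) = 185*((1/14)*(1/19)*25) = 185*(25/266) = 4625/266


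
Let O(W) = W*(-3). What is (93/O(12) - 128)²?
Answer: 2455489/144 ≈ 17052.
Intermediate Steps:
O(W) = -3*W
(93/O(12) - 128)² = (93/((-3*12)) - 128)² = (93/(-36) - 128)² = (93*(-1/36) - 128)² = (-31/12 - 128)² = (-1567/12)² = 2455489/144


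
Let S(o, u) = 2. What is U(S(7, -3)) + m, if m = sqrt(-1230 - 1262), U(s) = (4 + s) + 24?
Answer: 30 + 2*I*sqrt(623) ≈ 30.0 + 49.92*I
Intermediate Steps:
U(s) = 28 + s
m = 2*I*sqrt(623) (m = sqrt(-2492) = 2*I*sqrt(623) ≈ 49.92*I)
U(S(7, -3)) + m = (28 + 2) + 2*I*sqrt(623) = 30 + 2*I*sqrt(623)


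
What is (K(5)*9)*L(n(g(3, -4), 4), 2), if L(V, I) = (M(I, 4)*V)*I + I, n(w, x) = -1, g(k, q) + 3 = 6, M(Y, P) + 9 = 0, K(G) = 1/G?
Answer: 36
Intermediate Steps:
M(Y, P) = -9 (M(Y, P) = -9 + 0 = -9)
g(k, q) = 3 (g(k, q) = -3 + 6 = 3)
L(V, I) = I - 9*I*V (L(V, I) = (-9*V)*I + I = -9*I*V + I = I - 9*I*V)
(K(5)*9)*L(n(g(3, -4), 4), 2) = (9/5)*(2*(1 - 9*(-1))) = ((⅕)*9)*(2*(1 + 9)) = 9*(2*10)/5 = (9/5)*20 = 36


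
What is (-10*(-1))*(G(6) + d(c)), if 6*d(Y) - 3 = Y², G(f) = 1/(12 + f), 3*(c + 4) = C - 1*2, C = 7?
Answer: 395/27 ≈ 14.630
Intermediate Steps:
c = -7/3 (c = -4 + (7 - 1*2)/3 = -4 + (7 - 2)/3 = -4 + (⅓)*5 = -4 + 5/3 = -7/3 ≈ -2.3333)
d(Y) = ½ + Y²/6
(-10*(-1))*(G(6) + d(c)) = (-10*(-1))*(1/(12 + 6) + (½ + (-7/3)²/6)) = 10*(1/18 + (½ + (⅙)*(49/9))) = 10*(1/18 + (½ + 49/54)) = 10*(1/18 + 38/27) = 10*(79/54) = 395/27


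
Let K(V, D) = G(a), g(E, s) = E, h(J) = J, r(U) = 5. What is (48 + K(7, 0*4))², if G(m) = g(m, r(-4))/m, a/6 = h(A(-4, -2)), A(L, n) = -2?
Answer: 2401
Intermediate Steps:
a = -12 (a = 6*(-2) = -12)
G(m) = 1 (G(m) = m/m = 1)
K(V, D) = 1
(48 + K(7, 0*4))² = (48 + 1)² = 49² = 2401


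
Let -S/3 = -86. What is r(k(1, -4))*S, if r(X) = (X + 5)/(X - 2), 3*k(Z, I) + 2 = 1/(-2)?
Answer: -6450/17 ≈ -379.41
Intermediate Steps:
S = 258 (S = -3*(-86) = 258)
k(Z, I) = -5/6 (k(Z, I) = -2/3 + (1/3)/(-2) = -2/3 + (1/3)*(-1/2) = -2/3 - 1/6 = -5/6)
r(X) = (5 + X)/(-2 + X)
r(k(1, -4))*S = ((5 - 5/6)/(-2 - 5/6))*258 = ((25/6)/(-17/6))*258 = -6/17*25/6*258 = -25/17*258 = -6450/17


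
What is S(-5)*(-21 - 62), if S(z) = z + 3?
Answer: 166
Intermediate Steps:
S(z) = 3 + z
S(-5)*(-21 - 62) = (3 - 5)*(-21 - 62) = -2*(-83) = 166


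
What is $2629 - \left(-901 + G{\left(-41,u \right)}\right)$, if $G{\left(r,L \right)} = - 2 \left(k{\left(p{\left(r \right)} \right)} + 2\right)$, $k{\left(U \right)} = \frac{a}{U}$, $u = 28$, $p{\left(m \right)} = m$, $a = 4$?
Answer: $\frac{144886}{41} \approx 3533.8$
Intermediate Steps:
$k{\left(U \right)} = \frac{4}{U}$
$G{\left(r,L \right)} = -4 - \frac{8}{r}$ ($G{\left(r,L \right)} = - 2 \left(\frac{4}{r} + 2\right) = - 2 \left(2 + \frac{4}{r}\right) = -4 - \frac{8}{r}$)
$2629 - \left(-901 + G{\left(-41,u \right)}\right) = 2629 + \left(901 - \left(-4 - \frac{8}{-41}\right)\right) = 2629 + \left(901 - \left(-4 - - \frac{8}{41}\right)\right) = 2629 + \left(901 - \left(-4 + \frac{8}{41}\right)\right) = 2629 + \left(901 - - \frac{156}{41}\right) = 2629 + \left(901 + \frac{156}{41}\right) = 2629 + \frac{37097}{41} = \frac{144886}{41}$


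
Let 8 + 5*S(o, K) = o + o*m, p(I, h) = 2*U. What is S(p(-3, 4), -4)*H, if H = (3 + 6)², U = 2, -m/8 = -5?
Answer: 12636/5 ≈ 2527.2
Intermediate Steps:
m = 40 (m = -8*(-5) = 40)
p(I, h) = 4 (p(I, h) = 2*2 = 4)
H = 81 (H = 9² = 81)
S(o, K) = -8/5 + 41*o/5 (S(o, K) = -8/5 + (o + o*40)/5 = -8/5 + (o + 40*o)/5 = -8/5 + (41*o)/5 = -8/5 + 41*o/5)
S(p(-3, 4), -4)*H = (-8/5 + (41/5)*4)*81 = (-8/5 + 164/5)*81 = (156/5)*81 = 12636/5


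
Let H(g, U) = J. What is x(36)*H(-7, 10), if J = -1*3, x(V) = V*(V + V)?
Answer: -7776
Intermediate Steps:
x(V) = 2*V² (x(V) = V*(2*V) = 2*V²)
J = -3
H(g, U) = -3
x(36)*H(-7, 10) = (2*36²)*(-3) = (2*1296)*(-3) = 2592*(-3) = -7776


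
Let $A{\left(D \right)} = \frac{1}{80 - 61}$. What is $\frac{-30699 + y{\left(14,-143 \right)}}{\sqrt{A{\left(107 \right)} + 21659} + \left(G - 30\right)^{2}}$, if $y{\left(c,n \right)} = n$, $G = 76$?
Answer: $- \frac{88569412}{6047153} + \frac{2203 \sqrt{7818918}}{6047153} \approx -13.628$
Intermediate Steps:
$A{\left(D \right)} = \frac{1}{19}$
$\frac{-30699 + y{\left(14,-143 \right)}}{\sqrt{A{\left(107 \right)} + 21659} + \left(G - 30\right)^{2}} = \frac{-30699 - 143}{\sqrt{\frac{1}{19} + 21659} + \left(76 - 30\right)^{2}} = - \frac{30842}{\sqrt{\frac{411522}{19}} + 46^{2}} = - \frac{30842}{\frac{\sqrt{7818918}}{19} + 2116} = - \frac{30842}{2116 + \frac{\sqrt{7818918}}{19}}$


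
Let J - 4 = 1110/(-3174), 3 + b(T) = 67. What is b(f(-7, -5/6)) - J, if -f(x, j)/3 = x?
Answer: 31925/529 ≈ 60.350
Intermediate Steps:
f(x, j) = -3*x
b(T) = 64 (b(T) = -3 + 67 = 64)
J = 1931/529 (J = 4 + 1110/(-3174) = 4 + 1110*(-1/3174) = 4 - 185/529 = 1931/529 ≈ 3.6503)
b(f(-7, -5/6)) - J = 64 - 1*1931/529 = 64 - 1931/529 = 31925/529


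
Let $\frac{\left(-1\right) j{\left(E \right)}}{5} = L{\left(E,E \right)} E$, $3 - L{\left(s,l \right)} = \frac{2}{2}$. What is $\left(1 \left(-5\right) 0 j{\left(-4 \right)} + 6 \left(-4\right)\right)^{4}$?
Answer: $331776$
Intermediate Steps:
$L{\left(s,l \right)} = 2$ ($L{\left(s,l \right)} = 3 - \frac{2}{2} = 3 - 2 \cdot \frac{1}{2} = 3 - 1 = 2$)
$j{\left(E \right)} = - 10 E$ ($j{\left(E \right)} = - 5 \cdot 2 E = - 10 E$)
$\left(1 \left(-5\right) 0 j{\left(-4 \right)} + 6 \left(-4\right)\right)^{4} = \left(1 \left(-5\right) 0 \left(\left(-10\right) \left(-4\right)\right) + 6 \left(-4\right)\right)^{4} = \left(\left(-5\right) 0 \cdot 40 - 24\right)^{4} = \left(0 \cdot 40 - 24\right)^{4} = \left(0 - 24\right)^{4} = \left(-24\right)^{4} = 331776$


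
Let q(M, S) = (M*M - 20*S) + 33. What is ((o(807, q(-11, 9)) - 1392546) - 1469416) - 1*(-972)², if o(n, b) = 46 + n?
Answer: -3805893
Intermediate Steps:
q(M, S) = 33 + M² - 20*S (q(M, S) = (M² - 20*S) + 33 = 33 + M² - 20*S)
((o(807, q(-11, 9)) - 1392546) - 1469416) - 1*(-972)² = (((46 + 807) - 1392546) - 1469416) - 1*(-972)² = ((853 - 1392546) - 1469416) - 1*944784 = (-1391693 - 1469416) - 944784 = -2861109 - 944784 = -3805893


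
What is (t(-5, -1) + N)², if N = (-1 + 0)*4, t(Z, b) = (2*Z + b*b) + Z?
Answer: 324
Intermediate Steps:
t(Z, b) = b² + 3*Z (t(Z, b) = (2*Z + b²) + Z = (b² + 2*Z) + Z = b² + 3*Z)
N = -4 (N = -1*4 = -4)
(t(-5, -1) + N)² = (((-1)² + 3*(-5)) - 4)² = ((1 - 15) - 4)² = (-14 - 4)² = (-18)² = 324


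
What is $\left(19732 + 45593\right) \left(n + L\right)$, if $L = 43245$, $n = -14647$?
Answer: $1868164350$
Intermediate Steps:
$\left(19732 + 45593\right) \left(n + L\right) = \left(19732 + 45593\right) \left(-14647 + 43245\right) = 65325 \cdot 28598 = 1868164350$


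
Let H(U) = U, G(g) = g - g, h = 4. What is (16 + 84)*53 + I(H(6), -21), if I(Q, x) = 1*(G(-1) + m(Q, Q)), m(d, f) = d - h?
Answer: 5302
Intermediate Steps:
G(g) = 0
m(d, f) = -4 + d (m(d, f) = d - 1*4 = d - 4 = -4 + d)
I(Q, x) = -4 + Q (I(Q, x) = 1*(0 + (-4 + Q)) = 1*(-4 + Q) = -4 + Q)
(16 + 84)*53 + I(H(6), -21) = (16 + 84)*53 + (-4 + 6) = 100*53 + 2 = 5300 + 2 = 5302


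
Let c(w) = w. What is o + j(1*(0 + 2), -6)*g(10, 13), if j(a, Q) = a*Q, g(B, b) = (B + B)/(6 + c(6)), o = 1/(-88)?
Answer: -1761/88 ≈ -20.011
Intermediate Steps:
o = -1/88 ≈ -0.011364
g(B, b) = B/6 (g(B, b) = (B + B)/(6 + 6) = (2*B)/12 = (2*B)*(1/12) = B/6)
j(a, Q) = Q*a
o + j(1*(0 + 2), -6)*g(10, 13) = -1/88 + (-6*(0 + 2))*((⅙)*10) = -1/88 - 6*2*(5/3) = -1/88 - 12*5/3 = -1/88 - 20 = -1761/88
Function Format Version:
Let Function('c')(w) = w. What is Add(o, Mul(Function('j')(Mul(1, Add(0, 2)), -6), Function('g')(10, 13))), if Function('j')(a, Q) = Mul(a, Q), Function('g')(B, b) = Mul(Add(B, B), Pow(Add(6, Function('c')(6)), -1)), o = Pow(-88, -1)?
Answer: Rational(-1761, 88) ≈ -20.011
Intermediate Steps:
o = Rational(-1, 88) ≈ -0.011364
Function('g')(B, b) = Mul(Rational(1, 6), B) (Function('g')(B, b) = Mul(Add(B, B), Pow(Add(6, 6), -1)) = Mul(Mul(2, B), Pow(12, -1)) = Mul(Mul(2, B), Rational(1, 12)) = Mul(Rational(1, 6), B))
Function('j')(a, Q) = Mul(Q, a)
Add(o, Mul(Function('j')(Mul(1, Add(0, 2)), -6), Function('g')(10, 13))) = Add(Rational(-1, 88), Mul(Mul(-6, Mul(1, Add(0, 2))), Mul(Rational(1, 6), 10))) = Add(Rational(-1, 88), Mul(Mul(-6, Mul(1, 2)), Rational(5, 3))) = Add(Rational(-1, 88), Mul(Mul(-6, 2), Rational(5, 3))) = Add(Rational(-1, 88), Mul(-12, Rational(5, 3))) = Add(Rational(-1, 88), -20) = Rational(-1761, 88)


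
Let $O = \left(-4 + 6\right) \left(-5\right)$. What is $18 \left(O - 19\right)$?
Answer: $-522$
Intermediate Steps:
$O = -10$ ($O = 2 \left(-5\right) = -10$)
$18 \left(O - 19\right) = 18 \left(-10 - 19\right) = 18 \left(-29\right) = -522$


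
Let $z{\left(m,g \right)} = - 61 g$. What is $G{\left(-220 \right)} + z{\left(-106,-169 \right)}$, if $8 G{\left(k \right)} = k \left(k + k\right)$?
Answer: $22409$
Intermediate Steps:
$G{\left(k \right)} = \frac{k^{2}}{4}$ ($G{\left(k \right)} = \frac{k \left(k + k\right)}{8} = \frac{k 2 k}{8} = \frac{2 k^{2}}{8} = \frac{k^{2}}{4}$)
$G{\left(-220 \right)} + z{\left(-106,-169 \right)} = \frac{\left(-220\right)^{2}}{4} - -10309 = \frac{1}{4} \cdot 48400 + 10309 = 12100 + 10309 = 22409$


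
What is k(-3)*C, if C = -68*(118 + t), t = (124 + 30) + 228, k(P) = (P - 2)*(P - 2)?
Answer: -850000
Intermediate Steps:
k(P) = (-2 + P)**2 (k(P) = (-2 + P)*(-2 + P) = (-2 + P)**2)
t = 382 (t = 154 + 228 = 382)
C = -34000 (C = -68*(118 + 382) = -68*500 = -34000)
k(-3)*C = (-2 - 3)**2*(-34000) = (-5)**2*(-34000) = 25*(-34000) = -850000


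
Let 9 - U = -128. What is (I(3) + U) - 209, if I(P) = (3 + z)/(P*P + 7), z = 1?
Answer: -287/4 ≈ -71.750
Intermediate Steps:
U = 137 (U = 9 - 1*(-128) = 9 + 128 = 137)
I(P) = 4/(7 + P²) (I(P) = (3 + 1)/(P*P + 7) = 4/(P² + 7) = 4/(7 + P²))
(I(3) + U) - 209 = (4/(7 + 3²) + 137) - 209 = (4/(7 + 9) + 137) - 209 = (4/16 + 137) - 209 = (4*(1/16) + 137) - 209 = (¼ + 137) - 209 = 549/4 - 209 = -287/4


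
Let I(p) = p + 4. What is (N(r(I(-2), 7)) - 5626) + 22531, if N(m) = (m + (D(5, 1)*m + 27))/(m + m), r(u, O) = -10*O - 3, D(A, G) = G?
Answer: 2468249/146 ≈ 16906.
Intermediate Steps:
I(p) = 4 + p
r(u, O) = -3 - 10*O
N(m) = (27 + 2*m)/(2*m) (N(m) = (m + (1*m + 27))/(m + m) = (m + (m + 27))/((2*m)) = (m + (27 + m))*(1/(2*m)) = (27 + 2*m)*(1/(2*m)) = (27 + 2*m)/(2*m))
(N(r(I(-2), 7)) - 5626) + 22531 = ((27/2 + (-3 - 10*7))/(-3 - 10*7) - 5626) + 22531 = ((27/2 + (-3 - 70))/(-3 - 70) - 5626) + 22531 = ((27/2 - 73)/(-73) - 5626) + 22531 = (-1/73*(-119/2) - 5626) + 22531 = (119/146 - 5626) + 22531 = -821277/146 + 22531 = 2468249/146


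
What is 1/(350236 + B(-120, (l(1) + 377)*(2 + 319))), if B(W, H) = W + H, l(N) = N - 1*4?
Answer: 1/470170 ≈ 2.1269e-6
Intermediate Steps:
l(N) = -4 + N (l(N) = N - 4 = -4 + N)
B(W, H) = H + W
1/(350236 + B(-120, (l(1) + 377)*(2 + 319))) = 1/(350236 + (((-4 + 1) + 377)*(2 + 319) - 120)) = 1/(350236 + ((-3 + 377)*321 - 120)) = 1/(350236 + (374*321 - 120)) = 1/(350236 + (120054 - 120)) = 1/(350236 + 119934) = 1/470170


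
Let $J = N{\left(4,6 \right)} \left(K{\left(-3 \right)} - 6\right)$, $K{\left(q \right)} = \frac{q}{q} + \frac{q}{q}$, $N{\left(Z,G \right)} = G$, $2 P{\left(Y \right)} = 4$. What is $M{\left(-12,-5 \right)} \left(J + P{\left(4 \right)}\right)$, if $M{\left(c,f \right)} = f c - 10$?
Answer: $-1100$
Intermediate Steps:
$M{\left(c,f \right)} = -10 + c f$ ($M{\left(c,f \right)} = c f - 10 = -10 + c f$)
$P{\left(Y \right)} = 2$ ($P{\left(Y \right)} = \frac{1}{2} \cdot 4 = 2$)
$K{\left(q \right)} = 2$ ($K{\left(q \right)} = 1 + 1 = 2$)
$J = -24$ ($J = 6 \left(2 - 6\right) = 6 \left(-4\right) = -24$)
$M{\left(-12,-5 \right)} \left(J + P{\left(4 \right)}\right) = \left(-10 - -60\right) \left(-24 + 2\right) = \left(-10 + 60\right) \left(-22\right) = 50 \left(-22\right) = -1100$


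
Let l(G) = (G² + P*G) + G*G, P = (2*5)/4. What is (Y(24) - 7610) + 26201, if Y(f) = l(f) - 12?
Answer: 19791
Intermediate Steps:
P = 5/2 (P = 10*(¼) = 5/2 ≈ 2.5000)
l(G) = 2*G² + 5*G/2 (l(G) = (G² + 5*G/2) + G*G = (G² + 5*G/2) + G² = 2*G² + 5*G/2)
Y(f) = -12 + f*(5 + 4*f)/2 (Y(f) = f*(5 + 4*f)/2 - 12 = -12 + f*(5 + 4*f)/2)
(Y(24) - 7610) + 26201 = ((-12 + (½)*24*(5 + 4*24)) - 7610) + 26201 = ((-12 + (½)*24*(5 + 96)) - 7610) + 26201 = ((-12 + (½)*24*101) - 7610) + 26201 = ((-12 + 1212) - 7610) + 26201 = (1200 - 7610) + 26201 = -6410 + 26201 = 19791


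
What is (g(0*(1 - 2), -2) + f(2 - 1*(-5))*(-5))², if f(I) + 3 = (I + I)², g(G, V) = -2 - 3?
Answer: 940900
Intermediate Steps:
g(G, V) = -5
f(I) = -3 + 4*I² (f(I) = -3 + (I + I)² = -3 + (2*I)² = -3 + 4*I²)
(g(0*(1 - 2), -2) + f(2 - 1*(-5))*(-5))² = (-5 + (-3 + 4*(2 - 1*(-5))²)*(-5))² = (-5 + (-3 + 4*(2 + 5)²)*(-5))² = (-5 + (-3 + 4*7²)*(-5))² = (-5 + (-3 + 4*49)*(-5))² = (-5 + (-3 + 196)*(-5))² = (-5 + 193*(-5))² = (-5 - 965)² = (-970)² = 940900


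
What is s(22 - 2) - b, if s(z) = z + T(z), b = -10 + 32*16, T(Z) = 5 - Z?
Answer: -497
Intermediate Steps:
b = 502 (b = -10 + 512 = 502)
s(z) = 5 (s(z) = z + (5 - z) = 5)
s(22 - 2) - b = 5 - 1*502 = 5 - 502 = -497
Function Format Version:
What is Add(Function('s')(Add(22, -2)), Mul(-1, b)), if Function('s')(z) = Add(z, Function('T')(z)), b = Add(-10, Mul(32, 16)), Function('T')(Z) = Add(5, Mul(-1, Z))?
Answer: -497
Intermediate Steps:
b = 502 (b = Add(-10, 512) = 502)
Function('s')(z) = 5 (Function('s')(z) = Add(z, Add(5, Mul(-1, z))) = 5)
Add(Function('s')(Add(22, -2)), Mul(-1, b)) = Add(5, Mul(-1, 502)) = Add(5, -502) = -497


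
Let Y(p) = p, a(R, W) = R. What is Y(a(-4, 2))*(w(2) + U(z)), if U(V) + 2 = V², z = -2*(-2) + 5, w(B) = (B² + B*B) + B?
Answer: -356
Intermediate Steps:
w(B) = B + 2*B² (w(B) = (B² + B²) + B = 2*B² + B = B + 2*B²)
z = 9 (z = 4 + 5 = 9)
U(V) = -2 + V²
Y(a(-4, 2))*(w(2) + U(z)) = -4*(2*(1 + 2*2) + (-2 + 9²)) = -4*(2*(1 + 4) + (-2 + 81)) = -4*(2*5 + 79) = -4*(10 + 79) = -4*89 = -356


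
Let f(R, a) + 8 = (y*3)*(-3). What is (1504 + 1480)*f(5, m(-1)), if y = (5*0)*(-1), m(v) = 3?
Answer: -23872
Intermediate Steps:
y = 0 (y = 0*(-1) = 0)
f(R, a) = -8 (f(R, a) = -8 + (0*3)*(-3) = -8 + 0*(-3) = -8 + 0 = -8)
(1504 + 1480)*f(5, m(-1)) = (1504 + 1480)*(-8) = 2984*(-8) = -23872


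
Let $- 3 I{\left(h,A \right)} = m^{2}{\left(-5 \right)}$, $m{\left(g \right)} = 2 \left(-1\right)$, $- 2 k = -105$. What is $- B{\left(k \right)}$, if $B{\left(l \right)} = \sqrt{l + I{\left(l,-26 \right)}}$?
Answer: $- \frac{\sqrt{1842}}{6} \approx -7.1531$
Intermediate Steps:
$k = \frac{105}{2}$ ($k = \left(- \frac{1}{2}\right) \left(-105\right) = \frac{105}{2} \approx 52.5$)
$m{\left(g \right)} = -2$
$I{\left(h,A \right)} = - \frac{4}{3}$ ($I{\left(h,A \right)} = - \frac{\left(-2\right)^{2}}{3} = \left(- \frac{1}{3}\right) 4 = - \frac{4}{3}$)
$B{\left(l \right)} = \sqrt{- \frac{4}{3} + l}$ ($B{\left(l \right)} = \sqrt{l - \frac{4}{3}} = \sqrt{- \frac{4}{3} + l}$)
$- B{\left(k \right)} = - \frac{\sqrt{-12 + 9 \cdot \frac{105}{2}}}{3} = - \frac{\sqrt{-12 + \frac{945}{2}}}{3} = - \frac{\sqrt{\frac{921}{2}}}{3} = - \frac{\frac{1}{2} \sqrt{1842}}{3} = - \frac{\sqrt{1842}}{6}$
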